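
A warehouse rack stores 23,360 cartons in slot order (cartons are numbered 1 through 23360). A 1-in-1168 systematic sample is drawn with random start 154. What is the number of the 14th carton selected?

15338

k = 1168
14th selection = r + (14−1)·k = 154 + 13×1168 = 154 + 15184 = 15338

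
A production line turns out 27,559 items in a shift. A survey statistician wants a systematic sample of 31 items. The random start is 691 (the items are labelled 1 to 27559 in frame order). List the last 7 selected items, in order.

22027, 22916, 23805, 24694, 25583, 26472, 27361

k = N/n = 27559/31 = 889
25th selection = 691 + 24×889 = 22027
26th: 22027 + 889 = 22916
27th: 22916 + 889 = 23805
28th: 23805 + 889 = 24694
29th: 24694 + 889 = 25583
30th: 25583 + 889 = 26472
31st: 26472 + 889 = 27361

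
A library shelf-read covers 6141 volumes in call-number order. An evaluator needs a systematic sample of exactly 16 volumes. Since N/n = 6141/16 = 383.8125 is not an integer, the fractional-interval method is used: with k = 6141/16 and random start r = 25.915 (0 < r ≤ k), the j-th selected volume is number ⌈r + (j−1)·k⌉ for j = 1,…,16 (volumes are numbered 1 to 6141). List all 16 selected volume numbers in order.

26, 410, 794, 1178, 1562, 1945, 2329, 2713, 3097, 3481, 3865, 4248, 4632, 5016, 5400, 5784

j=1: r + 0k = 25.915 → ⌈·⌉ = 26
j=2: r + 1k = 409.7275 → ⌈·⌉ = 410
j=3: r + 2k = 793.54 → ⌈·⌉ = 794
j=4: r + 3k = 1177.3525 → ⌈·⌉ = 1178
j=5: r + 4k = 1561.165 → ⌈·⌉ = 1562
j=6: r + 5k = 1944.9775 → ⌈·⌉ = 1945
j=7: r + 6k = 2328.79 → ⌈·⌉ = 2329
j=8: r + 7k = 2712.6025 → ⌈·⌉ = 2713
j=9: r + 8k = 3096.415 → ⌈·⌉ = 3097
j=10: r + 9k = 3480.2275 → ⌈·⌉ = 3481
j=11: r + 10k = 3864.04 → ⌈·⌉ = 3865
j=12: r + 11k = 4247.8525 → ⌈·⌉ = 4248
j=13: r + 12k = 4631.665 → ⌈·⌉ = 4632
j=14: r + 13k = 5015.4775 → ⌈·⌉ = 5016
j=15: r + 14k = 5399.29 → ⌈·⌉ = 5400
j=16: r + 15k = 5783.1025 → ⌈·⌉ = 5784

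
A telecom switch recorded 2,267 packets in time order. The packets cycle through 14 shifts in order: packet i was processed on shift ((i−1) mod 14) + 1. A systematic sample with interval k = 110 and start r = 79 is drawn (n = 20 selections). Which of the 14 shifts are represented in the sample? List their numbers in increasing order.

Consecutive selections differ by k = 110, so their shift numbers differ by 110 mod 14 = 12.
gcd(110, 14) = 2, so the sample visits 14/2 = 7 distinct residues mod 14.
Start 79 is shift 9; the shifts hit are 1, 3, 5, 7, 9, 11, 13.

1, 3, 5, 7, 9, 11, 13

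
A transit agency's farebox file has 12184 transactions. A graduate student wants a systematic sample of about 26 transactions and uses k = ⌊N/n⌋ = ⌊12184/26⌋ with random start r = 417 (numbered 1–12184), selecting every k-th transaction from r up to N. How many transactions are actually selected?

26

k = ⌊12184/26⌋ = 468
Achieved size = ⌊(12184 − 417)/468⌋ + 1 = ⌊11767/468⌋ + 1 = 25 + 1 = 26
(last selection: 417 + 25×468 = 12117 ≤ 12184; next would be 12585 > 12184)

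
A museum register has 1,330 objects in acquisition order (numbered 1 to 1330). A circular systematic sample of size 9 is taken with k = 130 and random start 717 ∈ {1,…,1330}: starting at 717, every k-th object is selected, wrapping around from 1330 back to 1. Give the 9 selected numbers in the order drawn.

717, 847, 977, 1107, 1237, 37, 167, 297, 427

Selection 1: 717
Selection 2: 717 + 130 = 847
Selection 3: 847 + 130 = 977
Selection 4: 977 + 130 = 1107
Selection 5: 1107 + 130 = 1237
Selection 6: 1237 + 130 = 1367 → 1367 − 1330 = 37
Selection 7: 37 + 130 = 167
Selection 8: 167 + 130 = 297
Selection 9: 297 + 130 = 427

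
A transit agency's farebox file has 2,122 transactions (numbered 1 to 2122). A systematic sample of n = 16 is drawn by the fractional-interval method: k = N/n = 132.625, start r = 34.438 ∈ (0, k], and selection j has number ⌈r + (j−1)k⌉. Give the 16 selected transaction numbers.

35, 168, 300, 433, 565, 698, 831, 963, 1096, 1229, 1361, 1494, 1626, 1759, 1892, 2024

j=1: r + 0k = 34.438 → ⌈·⌉ = 35
j=2: r + 1k = 167.063 → ⌈·⌉ = 168
j=3: r + 2k = 299.688 → ⌈·⌉ = 300
j=4: r + 3k = 432.313 → ⌈·⌉ = 433
j=5: r + 4k = 564.938 → ⌈·⌉ = 565
j=6: r + 5k = 697.563 → ⌈·⌉ = 698
j=7: r + 6k = 830.188 → ⌈·⌉ = 831
j=8: r + 7k = 962.813 → ⌈·⌉ = 963
j=9: r + 8k = 1095.438 → ⌈·⌉ = 1096
j=10: r + 9k = 1228.063 → ⌈·⌉ = 1229
j=11: r + 10k = 1360.688 → ⌈·⌉ = 1361
j=12: r + 11k = 1493.313 → ⌈·⌉ = 1494
j=13: r + 12k = 1625.938 → ⌈·⌉ = 1626
j=14: r + 13k = 1758.563 → ⌈·⌉ = 1759
j=15: r + 14k = 1891.188 → ⌈·⌉ = 1892
j=16: r + 15k = 2023.813 → ⌈·⌉ = 2024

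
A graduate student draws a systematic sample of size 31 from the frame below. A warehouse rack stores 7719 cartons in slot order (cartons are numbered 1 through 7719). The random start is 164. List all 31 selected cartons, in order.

164, 413, 662, 911, 1160, 1409, 1658, 1907, 2156, 2405, 2654, 2903, 3152, 3401, 3650, 3899, 4148, 4397, 4646, 4895, 5144, 5393, 5642, 5891, 6140, 6389, 6638, 6887, 7136, 7385, 7634

k = N/n = 7719/31 = 249
carton 1: 164
carton 2: 164 + 249 = 413
carton 3: 413 + 249 = 662
carton 4: 662 + 249 = 911
carton 5: 911 + 249 = 1160
carton 6: 1160 + 249 = 1409
carton 7: 1409 + 249 = 1658
carton 8: 1658 + 249 = 1907
carton 9: 1907 + 249 = 2156
carton 10: 2156 + 249 = 2405
carton 11: 2405 + 249 = 2654
carton 12: 2654 + 249 = 2903
carton 13: 2903 + 249 = 3152
carton 14: 3152 + 249 = 3401
carton 15: 3401 + 249 = 3650
carton 16: 3650 + 249 = 3899
carton 17: 3899 + 249 = 4148
carton 18: 4148 + 249 = 4397
carton 19: 4397 + 249 = 4646
carton 20: 4646 + 249 = 4895
carton 21: 4895 + 249 = 5144
carton 22: 5144 + 249 = 5393
carton 23: 5393 + 249 = 5642
carton 24: 5642 + 249 = 5891
carton 25: 5891 + 249 = 6140
carton 26: 6140 + 249 = 6389
carton 27: 6389 + 249 = 6638
carton 28: 6638 + 249 = 6887
carton 29: 6887 + 249 = 7136
carton 30: 7136 + 249 = 7385
carton 31: 7385 + 249 = 7634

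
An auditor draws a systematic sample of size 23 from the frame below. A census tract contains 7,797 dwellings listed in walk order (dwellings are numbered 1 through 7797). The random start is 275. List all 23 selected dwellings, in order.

275, 614, 953, 1292, 1631, 1970, 2309, 2648, 2987, 3326, 3665, 4004, 4343, 4682, 5021, 5360, 5699, 6038, 6377, 6716, 7055, 7394, 7733

k = N/n = 7797/23 = 339
dwelling 1: 275
dwelling 2: 275 + 339 = 614
dwelling 3: 614 + 339 = 953
dwelling 4: 953 + 339 = 1292
dwelling 5: 1292 + 339 = 1631
dwelling 6: 1631 + 339 = 1970
dwelling 7: 1970 + 339 = 2309
dwelling 8: 2309 + 339 = 2648
dwelling 9: 2648 + 339 = 2987
dwelling 10: 2987 + 339 = 3326
dwelling 11: 3326 + 339 = 3665
dwelling 12: 3665 + 339 = 4004
dwelling 13: 4004 + 339 = 4343
dwelling 14: 4343 + 339 = 4682
dwelling 15: 4682 + 339 = 5021
dwelling 16: 5021 + 339 = 5360
dwelling 17: 5360 + 339 = 5699
dwelling 18: 5699 + 339 = 6038
dwelling 19: 6038 + 339 = 6377
dwelling 20: 6377 + 339 = 6716
dwelling 21: 6716 + 339 = 7055
dwelling 22: 7055 + 339 = 7394
dwelling 23: 7394 + 339 = 7733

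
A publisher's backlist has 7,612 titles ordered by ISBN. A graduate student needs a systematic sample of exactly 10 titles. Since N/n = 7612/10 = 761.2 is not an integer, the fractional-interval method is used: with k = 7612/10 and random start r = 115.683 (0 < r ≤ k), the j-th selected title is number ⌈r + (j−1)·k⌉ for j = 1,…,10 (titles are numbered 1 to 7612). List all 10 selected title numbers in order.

116, 877, 1639, 2400, 3161, 3922, 4683, 5445, 6206, 6967

j=1: r + 0k = 115.683 → ⌈·⌉ = 116
j=2: r + 1k = 876.883 → ⌈·⌉ = 877
j=3: r + 2k = 1638.083 → ⌈·⌉ = 1639
j=4: r + 3k = 2399.283 → ⌈·⌉ = 2400
j=5: r + 4k = 3160.483 → ⌈·⌉ = 3161
j=6: r + 5k = 3921.683 → ⌈·⌉ = 3922
j=7: r + 6k = 4682.883 → ⌈·⌉ = 4683
j=8: r + 7k = 5444.083 → ⌈·⌉ = 5445
j=9: r + 8k = 6205.283 → ⌈·⌉ = 6206
j=10: r + 9k = 6966.483 → ⌈·⌉ = 6967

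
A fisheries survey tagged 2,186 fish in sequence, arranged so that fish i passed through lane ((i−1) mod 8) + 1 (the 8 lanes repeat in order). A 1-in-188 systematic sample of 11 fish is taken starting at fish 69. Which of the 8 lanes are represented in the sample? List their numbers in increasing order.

1, 5

Consecutive selections differ by k = 188, so their lane numbers differ by 188 mod 8 = 4.
gcd(188, 8) = 4, so the sample visits 8/4 = 2 distinct residues mod 8.
Start 69 is lane 5; the lanes hit are 1, 5.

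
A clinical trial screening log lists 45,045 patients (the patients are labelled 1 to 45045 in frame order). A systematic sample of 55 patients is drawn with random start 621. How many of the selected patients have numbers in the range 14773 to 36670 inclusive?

k = 45045/55 = 819
First selection ≥ 14773: 621 + ⌈(14773−621)/819⌉·819 = 621 + 18×819 = 15363
Last selection ≤ 36670: 621 + ⌊(36670−621)/819⌋·819 = 621 + 44×819 = 36657
Count = 44 − 18 + 1 = 27

27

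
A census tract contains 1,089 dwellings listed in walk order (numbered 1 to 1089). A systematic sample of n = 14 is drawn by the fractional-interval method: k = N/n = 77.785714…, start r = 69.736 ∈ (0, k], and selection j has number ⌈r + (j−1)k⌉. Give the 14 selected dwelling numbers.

70, 148, 226, 304, 381, 459, 537, 615, 693, 770, 848, 926, 1004, 1081

j=1: r + 0k = 69.736 → ⌈·⌉ = 70
j=2: r + 1k = 147.521714… → ⌈·⌉ = 148
j=3: r + 2k = 225.307428… → ⌈·⌉ = 226
j=4: r + 3k = 303.093142… → ⌈·⌉ = 304
j=5: r + 4k = 380.878857… → ⌈·⌉ = 381
j=6: r + 5k = 458.664571… → ⌈·⌉ = 459
j=7: r + 6k = 536.450285… → ⌈·⌉ = 537
j=8: r + 7k = 614.236 → ⌈·⌉ = 615
j=9: r + 8k = 692.021714… → ⌈·⌉ = 693
j=10: r + 9k = 769.807428… → ⌈·⌉ = 770
j=11: r + 10k = 847.593142… → ⌈·⌉ = 848
j=12: r + 11k = 925.378857… → ⌈·⌉ = 926
j=13: r + 12k = 1003.164571… → ⌈·⌉ = 1004
j=14: r + 13k = 1080.950285… → ⌈·⌉ = 1081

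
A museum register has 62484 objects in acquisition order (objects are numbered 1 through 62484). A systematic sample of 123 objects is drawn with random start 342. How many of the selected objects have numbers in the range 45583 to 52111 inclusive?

12

k = 62484/123 = 508
First selection ≥ 45583: 342 + ⌈(45583−342)/508⌉·508 = 342 + 90×508 = 46062
Last selection ≤ 52111: 342 + ⌊(52111−342)/508⌋·508 = 342 + 101×508 = 51650
Count = 101 − 90 + 1 = 12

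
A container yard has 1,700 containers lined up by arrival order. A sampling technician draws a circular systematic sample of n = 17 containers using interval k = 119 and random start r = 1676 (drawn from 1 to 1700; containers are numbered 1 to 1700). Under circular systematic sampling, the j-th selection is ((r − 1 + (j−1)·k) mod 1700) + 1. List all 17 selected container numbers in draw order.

1676, 95, 214, 333, 452, 571, 690, 809, 928, 1047, 1166, 1285, 1404, 1523, 1642, 61, 180

Selection 1: 1676
Selection 2: 1676 + 119 = 1795 → 1795 − 1700 = 95
Selection 3: 95 + 119 = 214
Selection 4: 214 + 119 = 333
Selection 5: 333 + 119 = 452
Selection 6: 452 + 119 = 571
Selection 7: 571 + 119 = 690
Selection 8: 690 + 119 = 809
Selection 9: 809 + 119 = 928
Selection 10: 928 + 119 = 1047
Selection 11: 1047 + 119 = 1166
Selection 12: 1166 + 119 = 1285
Selection 13: 1285 + 119 = 1404
Selection 14: 1404 + 119 = 1523
Selection 15: 1523 + 119 = 1642
Selection 16: 1642 + 119 = 1761 → 1761 − 1700 = 61
Selection 17: 61 + 119 = 180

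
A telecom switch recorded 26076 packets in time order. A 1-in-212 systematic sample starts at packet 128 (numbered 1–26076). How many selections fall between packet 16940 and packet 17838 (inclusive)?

4

k = 212
First selection ≥ 16940: 128 + ⌈(16940−128)/212⌉·212 = 128 + 80×212 = 17088
Last selection ≤ 17838: 128 + ⌊(17838−128)/212⌋·212 = 128 + 83×212 = 17724
Count = 83 − 80 + 1 = 4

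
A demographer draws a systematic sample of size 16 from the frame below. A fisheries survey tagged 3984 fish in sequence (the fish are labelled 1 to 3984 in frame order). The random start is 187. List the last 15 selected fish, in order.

436, 685, 934, 1183, 1432, 1681, 1930, 2179, 2428, 2677, 2926, 3175, 3424, 3673, 3922

k = N/n = 3984/16 = 249
2nd selection = 187 + 1×249 = 436
3rd: 436 + 249 = 685
4th: 685 + 249 = 934
5th: 934 + 249 = 1183
6th: 1183 + 249 = 1432
7th: 1432 + 249 = 1681
8th: 1681 + 249 = 1930
9th: 1930 + 249 = 2179
10th: 2179 + 249 = 2428
11th: 2428 + 249 = 2677
12th: 2677 + 249 = 2926
13th: 2926 + 249 = 3175
14th: 3175 + 249 = 3424
15th: 3424 + 249 = 3673
16th: 3673 + 249 = 3922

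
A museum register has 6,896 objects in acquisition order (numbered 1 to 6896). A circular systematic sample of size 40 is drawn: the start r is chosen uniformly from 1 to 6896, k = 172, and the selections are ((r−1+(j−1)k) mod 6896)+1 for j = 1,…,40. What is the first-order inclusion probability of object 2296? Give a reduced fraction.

5/862

For each position j, as r ranges over 1…6896 the j-th selection hits every object exactly once, so object 2296 is selected for exactly 40 of the 6896 starts.
Inclusion probability = 40/6896 = 5/862.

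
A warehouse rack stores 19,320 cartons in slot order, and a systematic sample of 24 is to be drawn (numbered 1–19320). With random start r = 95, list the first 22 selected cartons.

95, 900, 1705, 2510, 3315, 4120, 4925, 5730, 6535, 7340, 8145, 8950, 9755, 10560, 11365, 12170, 12975, 13780, 14585, 15390, 16195, 17000

k = N/n = 19320/24 = 805
carton 1: 95
carton 2: 95 + 805 = 900
carton 3: 900 + 805 = 1705
carton 4: 1705 + 805 = 2510
carton 5: 2510 + 805 = 3315
carton 6: 3315 + 805 = 4120
carton 7: 4120 + 805 = 4925
carton 8: 4925 + 805 = 5730
carton 9: 5730 + 805 = 6535
carton 10: 6535 + 805 = 7340
carton 11: 7340 + 805 = 8145
carton 12: 8145 + 805 = 8950
carton 13: 8950 + 805 = 9755
carton 14: 9755 + 805 = 10560
carton 15: 10560 + 805 = 11365
carton 16: 11365 + 805 = 12170
carton 17: 12170 + 805 = 12975
carton 18: 12975 + 805 = 13780
carton 19: 13780 + 805 = 14585
carton 20: 14585 + 805 = 15390
carton 21: 15390 + 805 = 16195
carton 22: 16195 + 805 = 17000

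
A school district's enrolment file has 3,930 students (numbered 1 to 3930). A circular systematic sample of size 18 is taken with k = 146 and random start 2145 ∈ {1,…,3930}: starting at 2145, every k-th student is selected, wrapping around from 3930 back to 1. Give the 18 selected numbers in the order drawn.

2145, 2291, 2437, 2583, 2729, 2875, 3021, 3167, 3313, 3459, 3605, 3751, 3897, 113, 259, 405, 551, 697

Selection 1: 2145
Selection 2: 2145 + 146 = 2291
Selection 3: 2291 + 146 = 2437
Selection 4: 2437 + 146 = 2583
Selection 5: 2583 + 146 = 2729
Selection 6: 2729 + 146 = 2875
Selection 7: 2875 + 146 = 3021
Selection 8: 3021 + 146 = 3167
Selection 9: 3167 + 146 = 3313
Selection 10: 3313 + 146 = 3459
Selection 11: 3459 + 146 = 3605
Selection 12: 3605 + 146 = 3751
Selection 13: 3751 + 146 = 3897
Selection 14: 3897 + 146 = 4043 → 4043 − 3930 = 113
Selection 15: 113 + 146 = 259
Selection 16: 259 + 146 = 405
Selection 17: 405 + 146 = 551
Selection 18: 551 + 146 = 697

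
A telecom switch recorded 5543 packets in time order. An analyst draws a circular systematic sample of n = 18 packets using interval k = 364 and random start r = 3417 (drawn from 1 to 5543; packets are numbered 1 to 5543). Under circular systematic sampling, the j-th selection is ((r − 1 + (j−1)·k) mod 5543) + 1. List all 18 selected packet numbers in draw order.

3417, 3781, 4145, 4509, 4873, 5237, 58, 422, 786, 1150, 1514, 1878, 2242, 2606, 2970, 3334, 3698, 4062

Selection 1: 3417
Selection 2: 3417 + 364 = 3781
Selection 3: 3781 + 364 = 4145
Selection 4: 4145 + 364 = 4509
Selection 5: 4509 + 364 = 4873
Selection 6: 4873 + 364 = 5237
Selection 7: 5237 + 364 = 5601 → 5601 − 5543 = 58
Selection 8: 58 + 364 = 422
Selection 9: 422 + 364 = 786
Selection 10: 786 + 364 = 1150
Selection 11: 1150 + 364 = 1514
Selection 12: 1514 + 364 = 1878
Selection 13: 1878 + 364 = 2242
Selection 14: 2242 + 364 = 2606
Selection 15: 2606 + 364 = 2970
Selection 16: 2970 + 364 = 3334
Selection 17: 3334 + 364 = 3698
Selection 18: 3698 + 364 = 4062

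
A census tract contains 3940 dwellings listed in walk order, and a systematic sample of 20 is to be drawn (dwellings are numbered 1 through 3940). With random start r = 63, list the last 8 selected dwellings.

2427, 2624, 2821, 3018, 3215, 3412, 3609, 3806

k = N/n = 3940/20 = 197
13th selection = 63 + 12×197 = 2427
14th: 2427 + 197 = 2624
15th: 2624 + 197 = 2821
16th: 2821 + 197 = 3018
17th: 3018 + 197 = 3215
18th: 3215 + 197 = 3412
19th: 3412 + 197 = 3609
20th: 3609 + 197 = 3806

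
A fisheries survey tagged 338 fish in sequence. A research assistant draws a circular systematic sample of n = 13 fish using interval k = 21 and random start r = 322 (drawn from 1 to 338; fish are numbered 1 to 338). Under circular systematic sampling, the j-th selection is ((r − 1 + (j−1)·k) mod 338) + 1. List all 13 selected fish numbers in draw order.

322, 5, 26, 47, 68, 89, 110, 131, 152, 173, 194, 215, 236

Selection 1: 322
Selection 2: 322 + 21 = 343 → 343 − 338 = 5
Selection 3: 5 + 21 = 26
Selection 4: 26 + 21 = 47
Selection 5: 47 + 21 = 68
Selection 6: 68 + 21 = 89
Selection 7: 89 + 21 = 110
Selection 8: 110 + 21 = 131
Selection 9: 131 + 21 = 152
Selection 10: 152 + 21 = 173
Selection 11: 173 + 21 = 194
Selection 12: 194 + 21 = 215
Selection 13: 215 + 21 = 236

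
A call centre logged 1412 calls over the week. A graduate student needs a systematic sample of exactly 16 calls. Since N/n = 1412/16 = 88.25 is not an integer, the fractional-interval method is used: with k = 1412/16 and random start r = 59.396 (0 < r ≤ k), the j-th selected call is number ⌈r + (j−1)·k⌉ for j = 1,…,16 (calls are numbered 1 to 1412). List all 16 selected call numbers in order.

60, 148, 236, 325, 413, 501, 589, 678, 766, 854, 942, 1031, 1119, 1207, 1295, 1384

j=1: r + 0k = 59.396 → ⌈·⌉ = 60
j=2: r + 1k = 147.646 → ⌈·⌉ = 148
j=3: r + 2k = 235.896 → ⌈·⌉ = 236
j=4: r + 3k = 324.146 → ⌈·⌉ = 325
j=5: r + 4k = 412.396 → ⌈·⌉ = 413
j=6: r + 5k = 500.646 → ⌈·⌉ = 501
j=7: r + 6k = 588.896 → ⌈·⌉ = 589
j=8: r + 7k = 677.146 → ⌈·⌉ = 678
j=9: r + 8k = 765.396 → ⌈·⌉ = 766
j=10: r + 9k = 853.646 → ⌈·⌉ = 854
j=11: r + 10k = 941.896 → ⌈·⌉ = 942
j=12: r + 11k = 1030.146 → ⌈·⌉ = 1031
j=13: r + 12k = 1118.396 → ⌈·⌉ = 1119
j=14: r + 13k = 1206.646 → ⌈·⌉ = 1207
j=15: r + 14k = 1294.896 → ⌈·⌉ = 1295
j=16: r + 15k = 1383.146 → ⌈·⌉ = 1384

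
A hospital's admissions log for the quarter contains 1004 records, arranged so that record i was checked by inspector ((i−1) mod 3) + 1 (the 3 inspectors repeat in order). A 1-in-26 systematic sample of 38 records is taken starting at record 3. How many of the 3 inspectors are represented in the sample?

Consecutive selections differ by k = 26, so their inspector numbers differ by 26 mod 3 = 2.
gcd(26, 3) = 1, so the sample visits 3/1 = 3 distinct residues mod 3.
Start 3 is inspector 3; the inspectors hit are 1, 2, 3.

3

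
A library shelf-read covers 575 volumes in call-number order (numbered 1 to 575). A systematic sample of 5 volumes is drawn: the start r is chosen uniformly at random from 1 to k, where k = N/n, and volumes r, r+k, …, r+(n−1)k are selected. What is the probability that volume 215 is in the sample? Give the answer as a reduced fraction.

k = 575/5 = 115.
Volume 215 is selected iff r ≡ 215 (mod 115); exactly one such r in {1,…,115}.
Inclusion probability = 1/115.

1/115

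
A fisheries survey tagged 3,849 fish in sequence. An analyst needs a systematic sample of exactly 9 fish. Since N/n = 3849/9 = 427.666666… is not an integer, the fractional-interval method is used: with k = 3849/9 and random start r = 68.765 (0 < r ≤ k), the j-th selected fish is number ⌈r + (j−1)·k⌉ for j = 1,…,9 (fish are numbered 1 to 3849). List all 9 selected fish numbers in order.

69, 497, 925, 1352, 1780, 2208, 2635, 3063, 3491

j=1: r + 0k = 68.765 → ⌈·⌉ = 69
j=2: r + 1k = 496.431666… → ⌈·⌉ = 497
j=3: r + 2k = 924.098333… → ⌈·⌉ = 925
j=4: r + 3k = 1351.765 → ⌈·⌉ = 1352
j=5: r + 4k = 1779.431666… → ⌈·⌉ = 1780
j=6: r + 5k = 2207.098333… → ⌈·⌉ = 2208
j=7: r + 6k = 2634.765 → ⌈·⌉ = 2635
j=8: r + 7k = 3062.431666… → ⌈·⌉ = 3063
j=9: r + 8k = 3490.098333… → ⌈·⌉ = 3491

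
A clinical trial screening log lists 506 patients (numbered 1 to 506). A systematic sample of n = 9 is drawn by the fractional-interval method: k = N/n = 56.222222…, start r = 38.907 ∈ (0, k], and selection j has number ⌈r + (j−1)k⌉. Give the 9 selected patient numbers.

j=1: r + 0k = 38.907 → ⌈·⌉ = 39
j=2: r + 1k = 95.129222… → ⌈·⌉ = 96
j=3: r + 2k = 151.351444… → ⌈·⌉ = 152
j=4: r + 3k = 207.573666… → ⌈·⌉ = 208
j=5: r + 4k = 263.795888… → ⌈·⌉ = 264
j=6: r + 5k = 320.018111… → ⌈·⌉ = 321
j=7: r + 6k = 376.240333… → ⌈·⌉ = 377
j=8: r + 7k = 432.462555… → ⌈·⌉ = 433
j=9: r + 8k = 488.684777… → ⌈·⌉ = 489

39, 96, 152, 208, 264, 321, 377, 433, 489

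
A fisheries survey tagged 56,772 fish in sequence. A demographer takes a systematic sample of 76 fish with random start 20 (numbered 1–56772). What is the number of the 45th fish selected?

k = 56772/76 = 747
45th selection = r + (45−1)·k = 20 + 44×747 = 20 + 32868 = 32888

32888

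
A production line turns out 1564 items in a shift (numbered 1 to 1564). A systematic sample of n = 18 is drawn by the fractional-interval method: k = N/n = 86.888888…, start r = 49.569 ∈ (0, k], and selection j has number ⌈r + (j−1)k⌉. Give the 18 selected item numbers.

j=1: r + 0k = 49.569 → ⌈·⌉ = 50
j=2: r + 1k = 136.457888… → ⌈·⌉ = 137
j=3: r + 2k = 223.346777… → ⌈·⌉ = 224
j=4: r + 3k = 310.235666… → ⌈·⌉ = 311
j=5: r + 4k = 397.124555… → ⌈·⌉ = 398
j=6: r + 5k = 484.013444… → ⌈·⌉ = 485
j=7: r + 6k = 570.902333… → ⌈·⌉ = 571
j=8: r + 7k = 657.791222… → ⌈·⌉ = 658
j=9: r + 8k = 744.680111… → ⌈·⌉ = 745
j=10: r + 9k = 831.569 → ⌈·⌉ = 832
j=11: r + 10k = 918.457888… → ⌈·⌉ = 919
j=12: r + 11k = 1005.346777… → ⌈·⌉ = 1006
j=13: r + 12k = 1092.235666… → ⌈·⌉ = 1093
j=14: r + 13k = 1179.124555… → ⌈·⌉ = 1180
j=15: r + 14k = 1266.013444… → ⌈·⌉ = 1267
j=16: r + 15k = 1352.902333… → ⌈·⌉ = 1353
j=17: r + 16k = 1439.791222… → ⌈·⌉ = 1440
j=18: r + 17k = 1526.680111… → ⌈·⌉ = 1527

50, 137, 224, 311, 398, 485, 571, 658, 745, 832, 919, 1006, 1093, 1180, 1267, 1353, 1440, 1527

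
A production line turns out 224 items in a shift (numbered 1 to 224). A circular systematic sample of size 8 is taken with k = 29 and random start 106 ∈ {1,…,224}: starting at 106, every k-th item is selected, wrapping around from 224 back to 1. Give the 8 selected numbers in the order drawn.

106, 135, 164, 193, 222, 27, 56, 85

Selection 1: 106
Selection 2: 106 + 29 = 135
Selection 3: 135 + 29 = 164
Selection 4: 164 + 29 = 193
Selection 5: 193 + 29 = 222
Selection 6: 222 + 29 = 251 → 251 − 224 = 27
Selection 7: 27 + 29 = 56
Selection 8: 56 + 29 = 85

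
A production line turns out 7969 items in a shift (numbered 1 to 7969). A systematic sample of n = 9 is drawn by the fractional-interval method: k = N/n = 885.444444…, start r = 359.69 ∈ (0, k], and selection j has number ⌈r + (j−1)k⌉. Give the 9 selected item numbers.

360, 1246, 2131, 3017, 3902, 4787, 5673, 6558, 7444

j=1: r + 0k = 359.69 → ⌈·⌉ = 360
j=2: r + 1k = 1245.134444… → ⌈·⌉ = 1246
j=3: r + 2k = 2130.578888… → ⌈·⌉ = 2131
j=4: r + 3k = 3016.023333… → ⌈·⌉ = 3017
j=5: r + 4k = 3901.467777… → ⌈·⌉ = 3902
j=6: r + 5k = 4786.912222… → ⌈·⌉ = 4787
j=7: r + 6k = 5672.356666… → ⌈·⌉ = 5673
j=8: r + 7k = 6557.801111… → ⌈·⌉ = 6558
j=9: r + 8k = 7443.245555… → ⌈·⌉ = 7444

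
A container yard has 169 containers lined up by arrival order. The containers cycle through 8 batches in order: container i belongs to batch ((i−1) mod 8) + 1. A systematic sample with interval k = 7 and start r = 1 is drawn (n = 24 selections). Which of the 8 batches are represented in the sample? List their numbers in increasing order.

Consecutive selections differ by k = 7, so their batch numbers differ by 7 mod 8 = 7.
gcd(7, 8) = 1, so the sample visits 8/1 = 8 distinct residues mod 8.
Start 1 is batch 1; the batches hit are 1, 2, 3, 4, 5, 6, 7, 8.

1, 2, 3, 4, 5, 6, 7, 8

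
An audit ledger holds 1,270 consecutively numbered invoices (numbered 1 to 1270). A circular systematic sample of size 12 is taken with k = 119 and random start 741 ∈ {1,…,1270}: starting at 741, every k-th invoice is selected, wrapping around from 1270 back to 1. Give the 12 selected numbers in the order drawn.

741, 860, 979, 1098, 1217, 66, 185, 304, 423, 542, 661, 780

Selection 1: 741
Selection 2: 741 + 119 = 860
Selection 3: 860 + 119 = 979
Selection 4: 979 + 119 = 1098
Selection 5: 1098 + 119 = 1217
Selection 6: 1217 + 119 = 1336 → 1336 − 1270 = 66
Selection 7: 66 + 119 = 185
Selection 8: 185 + 119 = 304
Selection 9: 304 + 119 = 423
Selection 10: 423 + 119 = 542
Selection 11: 542 + 119 = 661
Selection 12: 661 + 119 = 780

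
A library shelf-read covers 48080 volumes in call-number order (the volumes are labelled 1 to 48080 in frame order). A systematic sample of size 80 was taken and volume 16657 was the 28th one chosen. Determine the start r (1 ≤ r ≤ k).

k = 48080/80 = 601
r = 16657 − (28−1)×601 = 16657 − 16227 = 430

430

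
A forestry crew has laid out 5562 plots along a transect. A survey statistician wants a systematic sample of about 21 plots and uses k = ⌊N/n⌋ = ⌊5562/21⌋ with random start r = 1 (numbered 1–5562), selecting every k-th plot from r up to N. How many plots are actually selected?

22

k = ⌊5562/21⌋ = 264
Achieved size = ⌊(5562 − 1)/264⌋ + 1 = ⌊5561/264⌋ + 1 = 21 + 1 = 22
(last selection: 1 + 21×264 = 5545 ≤ 5562; next would be 5809 > 5562)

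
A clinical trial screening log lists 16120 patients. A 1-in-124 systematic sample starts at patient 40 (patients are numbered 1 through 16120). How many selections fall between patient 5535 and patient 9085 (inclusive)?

k = 124
First selection ≥ 5535: 40 + ⌈(5535−40)/124⌉·124 = 40 + 45×124 = 5620
Last selection ≤ 9085: 40 + ⌊(9085−40)/124⌋·124 = 40 + 72×124 = 8968
Count = 72 − 45 + 1 = 28

28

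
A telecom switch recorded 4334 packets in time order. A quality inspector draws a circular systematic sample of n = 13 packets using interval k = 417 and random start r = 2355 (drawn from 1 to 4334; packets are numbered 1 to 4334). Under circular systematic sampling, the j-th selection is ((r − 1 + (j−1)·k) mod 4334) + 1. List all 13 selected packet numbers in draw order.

2355, 2772, 3189, 3606, 4023, 106, 523, 940, 1357, 1774, 2191, 2608, 3025

Selection 1: 2355
Selection 2: 2355 + 417 = 2772
Selection 3: 2772 + 417 = 3189
Selection 4: 3189 + 417 = 3606
Selection 5: 3606 + 417 = 4023
Selection 6: 4023 + 417 = 4440 → 4440 − 4334 = 106
Selection 7: 106 + 417 = 523
Selection 8: 523 + 417 = 940
Selection 9: 940 + 417 = 1357
Selection 10: 1357 + 417 = 1774
Selection 11: 1774 + 417 = 2191
Selection 12: 2191 + 417 = 2608
Selection 13: 2608 + 417 = 3025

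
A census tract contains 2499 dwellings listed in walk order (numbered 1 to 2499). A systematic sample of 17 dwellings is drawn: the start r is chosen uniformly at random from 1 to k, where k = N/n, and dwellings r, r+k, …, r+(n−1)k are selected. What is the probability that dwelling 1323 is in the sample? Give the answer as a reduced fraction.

k = 2499/17 = 147.
Dwelling 1323 is selected iff r ≡ 1323 (mod 147); exactly one such r in {1,…,147}.
Inclusion probability = 1/147.

1/147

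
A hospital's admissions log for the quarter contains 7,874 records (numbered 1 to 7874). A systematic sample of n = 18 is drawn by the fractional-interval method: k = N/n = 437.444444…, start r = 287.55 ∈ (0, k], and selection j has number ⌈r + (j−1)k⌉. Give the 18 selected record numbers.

j=1: r + 0k = 287.55 → ⌈·⌉ = 288
j=2: r + 1k = 724.994444… → ⌈·⌉ = 725
j=3: r + 2k = 1162.438888… → ⌈·⌉ = 1163
j=4: r + 3k = 1599.883333… → ⌈·⌉ = 1600
j=5: r + 4k = 2037.327777… → ⌈·⌉ = 2038
j=6: r + 5k = 2474.772222… → ⌈·⌉ = 2475
j=7: r + 6k = 2912.216666… → ⌈·⌉ = 2913
j=8: r + 7k = 3349.661111… → ⌈·⌉ = 3350
j=9: r + 8k = 3787.105555… → ⌈·⌉ = 3788
j=10: r + 9k = 4224.55 → ⌈·⌉ = 4225
j=11: r + 10k = 4661.994444… → ⌈·⌉ = 4662
j=12: r + 11k = 5099.438888… → ⌈·⌉ = 5100
j=13: r + 12k = 5536.883333… → ⌈·⌉ = 5537
j=14: r + 13k = 5974.327777… → ⌈·⌉ = 5975
j=15: r + 14k = 6411.772222… → ⌈·⌉ = 6412
j=16: r + 15k = 6849.216666… → ⌈·⌉ = 6850
j=17: r + 16k = 7286.661111… → ⌈·⌉ = 7287
j=18: r + 17k = 7724.105555… → ⌈·⌉ = 7725

288, 725, 1163, 1600, 2038, 2475, 2913, 3350, 3788, 4225, 4662, 5100, 5537, 5975, 6412, 6850, 7287, 7725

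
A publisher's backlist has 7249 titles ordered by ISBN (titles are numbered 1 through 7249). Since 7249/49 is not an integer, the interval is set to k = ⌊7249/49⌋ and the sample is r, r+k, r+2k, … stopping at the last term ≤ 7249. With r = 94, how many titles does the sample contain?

49

k = ⌊7249/49⌋ = 147
Achieved size = ⌊(7249 − 94)/147⌋ + 1 = ⌊7155/147⌋ + 1 = 48 + 1 = 49
(last selection: 94 + 48×147 = 7150 ≤ 7249; next would be 7297 > 7249)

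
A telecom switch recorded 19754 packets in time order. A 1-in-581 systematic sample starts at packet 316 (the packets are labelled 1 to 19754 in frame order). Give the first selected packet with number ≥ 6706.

k = 581
Steps past start: ⌈(6706 − 316)/581⌉ = ⌈6390/581⌉ = 11
Selected packet: 316 + 11×581 = 6707

6707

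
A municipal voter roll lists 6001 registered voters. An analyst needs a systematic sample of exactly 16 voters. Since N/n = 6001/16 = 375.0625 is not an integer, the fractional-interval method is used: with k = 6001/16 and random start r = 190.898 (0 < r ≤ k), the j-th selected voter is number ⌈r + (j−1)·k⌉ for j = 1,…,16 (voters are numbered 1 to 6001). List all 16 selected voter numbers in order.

191, 566, 942, 1317, 1692, 2067, 2442, 2817, 3192, 3567, 3942, 4317, 4692, 5067, 5442, 5817

j=1: r + 0k = 190.898 → ⌈·⌉ = 191
j=2: r + 1k = 565.9605 → ⌈·⌉ = 566
j=3: r + 2k = 941.023 → ⌈·⌉ = 942
j=4: r + 3k = 1316.0855 → ⌈·⌉ = 1317
j=5: r + 4k = 1691.148 → ⌈·⌉ = 1692
j=6: r + 5k = 2066.2105 → ⌈·⌉ = 2067
j=7: r + 6k = 2441.273 → ⌈·⌉ = 2442
j=8: r + 7k = 2816.3355 → ⌈·⌉ = 2817
j=9: r + 8k = 3191.398 → ⌈·⌉ = 3192
j=10: r + 9k = 3566.4605 → ⌈·⌉ = 3567
j=11: r + 10k = 3941.523 → ⌈·⌉ = 3942
j=12: r + 11k = 4316.5855 → ⌈·⌉ = 4317
j=13: r + 12k = 4691.648 → ⌈·⌉ = 4692
j=14: r + 13k = 5066.7105 → ⌈·⌉ = 5067
j=15: r + 14k = 5441.773 → ⌈·⌉ = 5442
j=16: r + 15k = 5816.8355 → ⌈·⌉ = 5817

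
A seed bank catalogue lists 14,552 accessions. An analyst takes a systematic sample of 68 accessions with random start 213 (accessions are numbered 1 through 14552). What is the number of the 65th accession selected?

k = 14552/68 = 214
65th selection = r + (65−1)·k = 213 + 64×214 = 213 + 13696 = 13909

13909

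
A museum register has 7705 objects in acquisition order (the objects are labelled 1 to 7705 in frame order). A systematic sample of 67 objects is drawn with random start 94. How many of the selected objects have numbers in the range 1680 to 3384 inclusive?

k = 7705/67 = 115
First selection ≥ 1680: 94 + ⌈(1680−94)/115⌉·115 = 94 + 14×115 = 1704
Last selection ≤ 3384: 94 + ⌊(3384−94)/115⌋·115 = 94 + 28×115 = 3314
Count = 28 − 14 + 1 = 15

15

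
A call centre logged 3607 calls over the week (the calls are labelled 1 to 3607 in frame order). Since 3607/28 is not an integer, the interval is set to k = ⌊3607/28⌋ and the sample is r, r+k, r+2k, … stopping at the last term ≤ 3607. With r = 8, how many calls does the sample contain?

29

k = ⌊3607/28⌋ = 128
Achieved size = ⌊(3607 − 8)/128⌋ + 1 = ⌊3599/128⌋ + 1 = 28 + 1 = 29
(last selection: 8 + 28×128 = 3592 ≤ 3607; next would be 3720 > 3607)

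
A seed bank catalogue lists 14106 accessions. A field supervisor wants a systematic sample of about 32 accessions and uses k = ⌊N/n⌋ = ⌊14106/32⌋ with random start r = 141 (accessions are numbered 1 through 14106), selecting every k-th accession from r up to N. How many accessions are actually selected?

32

k = ⌊14106/32⌋ = 440
Achieved size = ⌊(14106 − 141)/440⌋ + 1 = ⌊13965/440⌋ + 1 = 31 + 1 = 32
(last selection: 141 + 31×440 = 13781 ≤ 14106; next would be 14221 > 14106)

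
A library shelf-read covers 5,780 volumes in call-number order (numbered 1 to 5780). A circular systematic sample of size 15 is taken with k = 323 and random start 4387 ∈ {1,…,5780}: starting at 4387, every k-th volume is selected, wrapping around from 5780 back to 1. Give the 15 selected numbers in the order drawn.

4387, 4710, 5033, 5356, 5679, 222, 545, 868, 1191, 1514, 1837, 2160, 2483, 2806, 3129

Selection 1: 4387
Selection 2: 4387 + 323 = 4710
Selection 3: 4710 + 323 = 5033
Selection 4: 5033 + 323 = 5356
Selection 5: 5356 + 323 = 5679
Selection 6: 5679 + 323 = 6002 → 6002 − 5780 = 222
Selection 7: 222 + 323 = 545
Selection 8: 545 + 323 = 868
Selection 9: 868 + 323 = 1191
Selection 10: 1191 + 323 = 1514
Selection 11: 1514 + 323 = 1837
Selection 12: 1837 + 323 = 2160
Selection 13: 2160 + 323 = 2483
Selection 14: 2483 + 323 = 2806
Selection 15: 2806 + 323 = 3129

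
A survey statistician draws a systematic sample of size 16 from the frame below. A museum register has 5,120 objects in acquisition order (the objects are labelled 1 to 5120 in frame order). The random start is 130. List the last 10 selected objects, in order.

k = N/n = 5120/16 = 320
7th selection = 130 + 6×320 = 2050
8th: 2050 + 320 = 2370
9th: 2370 + 320 = 2690
10th: 2690 + 320 = 3010
11th: 3010 + 320 = 3330
12th: 3330 + 320 = 3650
13th: 3650 + 320 = 3970
14th: 3970 + 320 = 4290
15th: 4290 + 320 = 4610
16th: 4610 + 320 = 4930

2050, 2370, 2690, 3010, 3330, 3650, 3970, 4290, 4610, 4930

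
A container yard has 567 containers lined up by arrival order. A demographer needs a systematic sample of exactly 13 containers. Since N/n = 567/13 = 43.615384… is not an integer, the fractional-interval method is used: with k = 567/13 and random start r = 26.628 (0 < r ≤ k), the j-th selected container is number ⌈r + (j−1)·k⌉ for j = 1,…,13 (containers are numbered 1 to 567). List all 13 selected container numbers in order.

j=1: r + 0k = 26.628 → ⌈·⌉ = 27
j=2: r + 1k = 70.243384… → ⌈·⌉ = 71
j=3: r + 2k = 113.858769… → ⌈·⌉ = 114
j=4: r + 3k = 157.474153… → ⌈·⌉ = 158
j=5: r + 4k = 201.089538… → ⌈·⌉ = 202
j=6: r + 5k = 244.704923… → ⌈·⌉ = 245
j=7: r + 6k = 288.320307… → ⌈·⌉ = 289
j=8: r + 7k = 331.935692… → ⌈·⌉ = 332
j=9: r + 8k = 375.551076… → ⌈·⌉ = 376
j=10: r + 9k = 419.166461… → ⌈·⌉ = 420
j=11: r + 10k = 462.781846… → ⌈·⌉ = 463
j=12: r + 11k = 506.397230… → ⌈·⌉ = 507
j=13: r + 12k = 550.012615… → ⌈·⌉ = 551

27, 71, 114, 158, 202, 245, 289, 332, 376, 420, 463, 507, 551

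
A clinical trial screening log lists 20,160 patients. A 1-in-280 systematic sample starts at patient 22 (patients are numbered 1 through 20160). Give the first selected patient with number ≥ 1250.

k = 280
Steps past start: ⌈(1250 − 22)/280⌉ = ⌈1228/280⌉ = 5
Selected patient: 22 + 5×280 = 1422

1422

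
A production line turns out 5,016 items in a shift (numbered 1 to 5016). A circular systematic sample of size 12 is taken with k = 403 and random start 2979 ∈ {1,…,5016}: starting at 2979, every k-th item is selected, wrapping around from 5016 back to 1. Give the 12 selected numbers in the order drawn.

2979, 3382, 3785, 4188, 4591, 4994, 381, 784, 1187, 1590, 1993, 2396

Selection 1: 2979
Selection 2: 2979 + 403 = 3382
Selection 3: 3382 + 403 = 3785
Selection 4: 3785 + 403 = 4188
Selection 5: 4188 + 403 = 4591
Selection 6: 4591 + 403 = 4994
Selection 7: 4994 + 403 = 5397 → 5397 − 5016 = 381
Selection 8: 381 + 403 = 784
Selection 9: 784 + 403 = 1187
Selection 10: 1187 + 403 = 1590
Selection 11: 1590 + 403 = 1993
Selection 12: 1993 + 403 = 2396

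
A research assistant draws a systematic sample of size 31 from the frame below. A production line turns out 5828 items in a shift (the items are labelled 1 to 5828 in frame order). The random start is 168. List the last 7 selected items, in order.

k = N/n = 5828/31 = 188
25th selection = 168 + 24×188 = 4680
26th: 4680 + 188 = 4868
27th: 4868 + 188 = 5056
28th: 5056 + 188 = 5244
29th: 5244 + 188 = 5432
30th: 5432 + 188 = 5620
31st: 5620 + 188 = 5808

4680, 4868, 5056, 5244, 5432, 5620, 5808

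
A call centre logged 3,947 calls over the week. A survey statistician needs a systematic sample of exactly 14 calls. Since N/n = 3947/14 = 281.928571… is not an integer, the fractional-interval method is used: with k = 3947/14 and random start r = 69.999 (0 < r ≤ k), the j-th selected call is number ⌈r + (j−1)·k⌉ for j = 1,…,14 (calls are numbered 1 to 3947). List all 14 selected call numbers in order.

j=1: r + 0k = 69.999 → ⌈·⌉ = 70
j=2: r + 1k = 351.927571… → ⌈·⌉ = 352
j=3: r + 2k = 633.856142… → ⌈·⌉ = 634
j=4: r + 3k = 915.784714… → ⌈·⌉ = 916
j=5: r + 4k = 1197.713285… → ⌈·⌉ = 1198
j=6: r + 5k = 1479.641857… → ⌈·⌉ = 1480
j=7: r + 6k = 1761.570428… → ⌈·⌉ = 1762
j=8: r + 7k = 2043.499 → ⌈·⌉ = 2044
j=9: r + 8k = 2325.427571… → ⌈·⌉ = 2326
j=10: r + 9k = 2607.356142… → ⌈·⌉ = 2608
j=11: r + 10k = 2889.284714… → ⌈·⌉ = 2890
j=12: r + 11k = 3171.213285… → ⌈·⌉ = 3172
j=13: r + 12k = 3453.141857… → ⌈·⌉ = 3454
j=14: r + 13k = 3735.070428… → ⌈·⌉ = 3736

70, 352, 634, 916, 1198, 1480, 1762, 2044, 2326, 2608, 2890, 3172, 3454, 3736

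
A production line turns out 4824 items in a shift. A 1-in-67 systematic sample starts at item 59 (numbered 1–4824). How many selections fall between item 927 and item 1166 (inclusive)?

4

k = 67
First selection ≥ 927: 59 + ⌈(927−59)/67⌉·67 = 59 + 13×67 = 930
Last selection ≤ 1166: 59 + ⌊(1166−59)/67⌋·67 = 59 + 16×67 = 1131
Count = 16 − 13 + 1 = 4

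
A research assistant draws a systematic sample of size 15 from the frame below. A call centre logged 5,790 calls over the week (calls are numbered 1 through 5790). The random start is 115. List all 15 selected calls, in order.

k = N/n = 5790/15 = 386
call 1: 115
call 2: 115 + 386 = 501
call 3: 501 + 386 = 887
call 4: 887 + 386 = 1273
call 5: 1273 + 386 = 1659
call 6: 1659 + 386 = 2045
call 7: 2045 + 386 = 2431
call 8: 2431 + 386 = 2817
call 9: 2817 + 386 = 3203
call 10: 3203 + 386 = 3589
call 11: 3589 + 386 = 3975
call 12: 3975 + 386 = 4361
call 13: 4361 + 386 = 4747
call 14: 4747 + 386 = 5133
call 15: 5133 + 386 = 5519

115, 501, 887, 1273, 1659, 2045, 2431, 2817, 3203, 3589, 3975, 4361, 4747, 5133, 5519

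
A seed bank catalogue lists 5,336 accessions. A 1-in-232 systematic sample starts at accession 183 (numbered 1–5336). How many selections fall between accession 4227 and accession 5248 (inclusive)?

k = 232
First selection ≥ 4227: 183 + ⌈(4227−183)/232⌉·232 = 183 + 18×232 = 4359
Last selection ≤ 5248: 183 + ⌊(5248−183)/232⌋·232 = 183 + 21×232 = 5055
Count = 21 − 18 + 1 = 4

4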